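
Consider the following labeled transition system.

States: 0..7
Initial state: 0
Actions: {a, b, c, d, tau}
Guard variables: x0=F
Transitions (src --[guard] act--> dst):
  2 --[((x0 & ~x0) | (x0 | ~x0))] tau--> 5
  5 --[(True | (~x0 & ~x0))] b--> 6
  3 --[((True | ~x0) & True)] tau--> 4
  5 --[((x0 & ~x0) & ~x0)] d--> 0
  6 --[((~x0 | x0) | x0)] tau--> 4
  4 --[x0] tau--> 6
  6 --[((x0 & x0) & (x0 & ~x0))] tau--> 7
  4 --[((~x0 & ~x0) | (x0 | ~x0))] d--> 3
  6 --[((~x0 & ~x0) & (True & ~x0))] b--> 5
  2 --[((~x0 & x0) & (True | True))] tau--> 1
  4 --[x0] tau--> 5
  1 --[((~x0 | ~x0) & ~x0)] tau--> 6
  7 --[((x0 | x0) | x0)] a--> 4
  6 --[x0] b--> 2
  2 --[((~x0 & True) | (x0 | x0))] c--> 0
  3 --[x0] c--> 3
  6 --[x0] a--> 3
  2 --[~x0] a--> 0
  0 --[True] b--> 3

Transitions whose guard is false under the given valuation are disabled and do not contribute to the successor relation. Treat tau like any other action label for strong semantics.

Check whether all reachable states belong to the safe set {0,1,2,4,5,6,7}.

Safe = {0,1,2,4,5,6,7}
Reach set: {0,3,4}
  0: ✓
  3: VIOLATES
  4: ✓
counterexample path to 3: b

Answer: INVARIANT VIOLATED at state 3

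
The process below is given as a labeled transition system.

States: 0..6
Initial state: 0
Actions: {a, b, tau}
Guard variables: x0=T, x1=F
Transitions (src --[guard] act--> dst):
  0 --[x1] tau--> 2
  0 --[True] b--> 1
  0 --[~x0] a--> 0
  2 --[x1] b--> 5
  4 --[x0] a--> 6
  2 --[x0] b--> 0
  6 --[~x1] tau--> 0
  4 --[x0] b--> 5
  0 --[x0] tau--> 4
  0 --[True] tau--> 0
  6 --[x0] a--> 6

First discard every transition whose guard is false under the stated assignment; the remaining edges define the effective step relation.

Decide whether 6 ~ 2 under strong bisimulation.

Answer: NOT BISIMILAR

Working:
Compute ~ classes (split until stable):
  π0 = {{0,1,2,3,4,5,6}}
  π1 = {{0},{1,3,5},{2},{4},{6}}
5 equivalence class(es) (converged in 2)
[6]={6}  [2]={2}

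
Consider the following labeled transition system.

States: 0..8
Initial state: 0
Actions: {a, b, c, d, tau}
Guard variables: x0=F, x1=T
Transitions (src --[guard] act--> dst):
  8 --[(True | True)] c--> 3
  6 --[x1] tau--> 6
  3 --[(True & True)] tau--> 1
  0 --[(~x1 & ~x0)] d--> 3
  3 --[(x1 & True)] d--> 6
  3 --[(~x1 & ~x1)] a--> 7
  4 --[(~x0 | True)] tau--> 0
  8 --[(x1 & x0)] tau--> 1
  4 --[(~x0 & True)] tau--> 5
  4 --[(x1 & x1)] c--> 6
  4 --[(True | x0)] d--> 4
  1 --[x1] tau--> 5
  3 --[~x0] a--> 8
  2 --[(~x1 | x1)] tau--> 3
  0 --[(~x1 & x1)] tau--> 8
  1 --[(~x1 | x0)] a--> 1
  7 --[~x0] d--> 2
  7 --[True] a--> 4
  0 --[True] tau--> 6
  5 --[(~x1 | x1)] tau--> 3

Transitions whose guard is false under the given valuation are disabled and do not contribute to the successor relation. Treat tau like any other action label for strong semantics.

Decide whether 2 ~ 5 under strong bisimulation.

Answer: BISIMILAR

Analysis:
Refine partition for ~:
  round 0: {{0,1,2,3,4,5,6,7,8}}
  round 1: {{0,1,2,5,6},{3},{4},{7},{8}}
  round 2: {{0,1,6},{2,5},{3},{4},{7},{8}}
  round 3: {{0,6},{1},{2,5},{3},{4},{7},{8}}
Fixed point at round 4; 7 class(es).
class of 2: {2,5}; class of 5: {2,5}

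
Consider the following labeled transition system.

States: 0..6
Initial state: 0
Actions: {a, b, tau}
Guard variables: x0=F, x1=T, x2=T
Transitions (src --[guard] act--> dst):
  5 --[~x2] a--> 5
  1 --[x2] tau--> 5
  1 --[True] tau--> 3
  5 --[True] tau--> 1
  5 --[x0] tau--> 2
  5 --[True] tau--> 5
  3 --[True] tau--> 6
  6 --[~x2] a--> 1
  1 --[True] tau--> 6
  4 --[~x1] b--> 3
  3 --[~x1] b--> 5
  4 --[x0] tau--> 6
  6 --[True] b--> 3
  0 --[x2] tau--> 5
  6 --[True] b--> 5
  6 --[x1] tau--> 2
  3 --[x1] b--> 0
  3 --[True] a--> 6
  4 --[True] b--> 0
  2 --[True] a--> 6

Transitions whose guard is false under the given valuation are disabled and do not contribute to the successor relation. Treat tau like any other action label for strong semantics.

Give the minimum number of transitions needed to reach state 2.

BFS to 2:
  L0 = {0}
  L1 = {5}
  L2 = {1}
  L3 = {3,6}
  L4 = {2}
first hit 2 at d=4 via tau·tau·tau·tau

Answer: 4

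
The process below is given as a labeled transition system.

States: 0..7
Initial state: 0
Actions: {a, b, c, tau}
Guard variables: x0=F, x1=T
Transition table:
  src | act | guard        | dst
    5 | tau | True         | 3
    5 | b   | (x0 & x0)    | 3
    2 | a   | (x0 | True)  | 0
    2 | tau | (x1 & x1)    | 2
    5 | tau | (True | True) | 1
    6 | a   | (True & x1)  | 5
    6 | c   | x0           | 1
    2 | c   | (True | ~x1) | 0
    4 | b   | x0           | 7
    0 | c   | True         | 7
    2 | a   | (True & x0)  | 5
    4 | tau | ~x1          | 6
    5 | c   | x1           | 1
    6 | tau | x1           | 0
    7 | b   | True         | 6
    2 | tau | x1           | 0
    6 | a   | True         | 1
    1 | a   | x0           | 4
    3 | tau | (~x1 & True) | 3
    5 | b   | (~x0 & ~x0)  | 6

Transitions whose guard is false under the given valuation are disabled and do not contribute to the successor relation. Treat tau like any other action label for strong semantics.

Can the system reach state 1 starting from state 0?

After dropping false guards: 13 live edges.
Layer 0: {0}
Layer 1: {7}  total {0,7}
Layer 2: {6}  total {0,6,7}
Layer 3: {1,5}  total {0,1,5,6,7}
Layer 4: {3}  total {0,1,3,5,6,7}
R = {0,1,3,5,6,7}
Path to 1: c·b·a

Answer: REACHABLE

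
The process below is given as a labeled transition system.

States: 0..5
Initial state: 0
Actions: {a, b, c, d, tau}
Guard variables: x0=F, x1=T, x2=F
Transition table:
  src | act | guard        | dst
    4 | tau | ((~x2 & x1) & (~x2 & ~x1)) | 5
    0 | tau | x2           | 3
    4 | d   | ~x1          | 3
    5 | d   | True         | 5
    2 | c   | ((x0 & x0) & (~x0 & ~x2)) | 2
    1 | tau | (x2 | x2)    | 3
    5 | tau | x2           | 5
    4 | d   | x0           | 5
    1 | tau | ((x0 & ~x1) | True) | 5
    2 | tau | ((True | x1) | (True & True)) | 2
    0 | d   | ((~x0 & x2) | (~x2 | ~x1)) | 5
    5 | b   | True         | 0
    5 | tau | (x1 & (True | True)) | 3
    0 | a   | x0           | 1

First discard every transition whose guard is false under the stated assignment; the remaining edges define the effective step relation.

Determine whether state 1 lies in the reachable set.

Answer: UNREACHABLE

Analysis:
After dropping false guards: 6 live edges.
Layer 0: {0}
Layer 1: {5}  total {0,5}
Layer 2: {3}  total {0,3,5}
R = {0,3,5}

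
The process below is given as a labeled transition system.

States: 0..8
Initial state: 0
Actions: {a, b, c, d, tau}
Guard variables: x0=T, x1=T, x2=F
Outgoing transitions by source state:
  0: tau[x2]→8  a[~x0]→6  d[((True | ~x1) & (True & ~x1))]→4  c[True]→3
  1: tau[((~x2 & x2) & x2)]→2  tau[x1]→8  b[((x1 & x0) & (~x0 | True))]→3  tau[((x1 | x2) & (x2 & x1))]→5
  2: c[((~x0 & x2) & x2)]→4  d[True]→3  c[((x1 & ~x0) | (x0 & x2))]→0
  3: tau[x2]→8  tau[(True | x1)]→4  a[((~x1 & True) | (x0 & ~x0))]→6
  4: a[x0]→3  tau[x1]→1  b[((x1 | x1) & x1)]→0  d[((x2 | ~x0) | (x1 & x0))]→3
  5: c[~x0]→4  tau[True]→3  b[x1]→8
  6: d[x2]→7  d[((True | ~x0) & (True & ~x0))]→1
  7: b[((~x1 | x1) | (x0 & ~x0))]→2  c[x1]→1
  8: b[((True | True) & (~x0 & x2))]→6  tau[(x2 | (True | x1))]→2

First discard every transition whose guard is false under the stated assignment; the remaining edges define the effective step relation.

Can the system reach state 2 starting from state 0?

After dropping false guards: 14 live edges.
Layer 0: {0}
Layer 1: {3}  total {0,3}
Layer 2: {4}  total {0,3,4}
Layer 3: {1}  total {0,1,3,4}
Layer 4: {8}  total {0,1,3,4,8}
Layer 5: {2}  total {0,1,2,3,4,8}
Reach set: {0,1,2,3,4,8}
trace reaching 2: c·tau·tau·tau·tau

Answer: REACHABLE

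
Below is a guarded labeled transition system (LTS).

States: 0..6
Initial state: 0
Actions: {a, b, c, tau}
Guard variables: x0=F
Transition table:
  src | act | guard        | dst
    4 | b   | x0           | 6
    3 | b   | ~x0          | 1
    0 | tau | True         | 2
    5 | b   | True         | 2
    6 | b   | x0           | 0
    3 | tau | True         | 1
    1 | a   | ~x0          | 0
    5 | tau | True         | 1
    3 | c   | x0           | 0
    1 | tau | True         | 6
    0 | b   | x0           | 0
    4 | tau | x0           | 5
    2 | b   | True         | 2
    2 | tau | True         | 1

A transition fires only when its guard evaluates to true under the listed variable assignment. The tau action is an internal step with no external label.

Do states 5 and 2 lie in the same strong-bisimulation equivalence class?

Answer: BISIMILAR

Analysis:
Compute ~ classes (split until stable):
  round 0: {{0,1,2,3,4,5,6}}
  round 1: {{0},{1},{2,3,5},{4,6}}
  round 2: {{0},{1},{2,5},{3},{4,6}}
stable after 3 split(s): 5 block(s)
[5]={2,5}  [2]={2,5}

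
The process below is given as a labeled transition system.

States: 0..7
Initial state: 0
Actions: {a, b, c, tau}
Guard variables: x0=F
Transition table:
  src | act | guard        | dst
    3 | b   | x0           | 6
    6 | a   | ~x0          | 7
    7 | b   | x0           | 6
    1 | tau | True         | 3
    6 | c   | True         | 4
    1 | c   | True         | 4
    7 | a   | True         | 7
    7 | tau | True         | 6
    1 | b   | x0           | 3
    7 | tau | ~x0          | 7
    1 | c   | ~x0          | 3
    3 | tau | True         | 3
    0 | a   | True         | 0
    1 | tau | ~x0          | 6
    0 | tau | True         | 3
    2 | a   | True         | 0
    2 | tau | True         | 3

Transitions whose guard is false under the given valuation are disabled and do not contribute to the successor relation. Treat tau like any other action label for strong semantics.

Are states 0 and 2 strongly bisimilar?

Answer: BISIMILAR

Analysis:
Compute ~ classes (split until stable):
  round 0: {{0,1,2,3,4,5,6,7}}
  round 1: {{0,2,7},{1},{3},{4,5},{6}}
  round 2: {{0,2},{1},{3},{4,5},{6},{7}}
stable after 3 split(s): 6 block(s)
[0]={0,2}  [2]={0,2}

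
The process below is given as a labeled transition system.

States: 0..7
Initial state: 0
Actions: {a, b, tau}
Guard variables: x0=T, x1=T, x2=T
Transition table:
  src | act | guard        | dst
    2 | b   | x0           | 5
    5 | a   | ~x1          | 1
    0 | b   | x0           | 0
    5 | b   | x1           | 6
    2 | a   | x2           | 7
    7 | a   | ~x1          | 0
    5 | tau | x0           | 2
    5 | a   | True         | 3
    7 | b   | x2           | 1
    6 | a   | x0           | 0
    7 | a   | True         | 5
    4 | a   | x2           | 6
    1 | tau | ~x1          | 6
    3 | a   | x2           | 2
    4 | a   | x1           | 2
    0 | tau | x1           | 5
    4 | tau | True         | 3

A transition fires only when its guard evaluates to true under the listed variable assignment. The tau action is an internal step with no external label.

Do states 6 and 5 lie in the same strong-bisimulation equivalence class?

Answer: NOT BISIMILAR

Analysis:
Refine partition for ~:
  P[0] = {{0,1,2,3,4,5,6,7}}
  P[1] = {{0},{1},{2,7},{3,6},{4},{5}}
  P[2] = {{0},{1},{2},{3},{4},{5},{6},{7}}
stable after 3 split(s): 8 block(s)
[6]={6}  [5]={5}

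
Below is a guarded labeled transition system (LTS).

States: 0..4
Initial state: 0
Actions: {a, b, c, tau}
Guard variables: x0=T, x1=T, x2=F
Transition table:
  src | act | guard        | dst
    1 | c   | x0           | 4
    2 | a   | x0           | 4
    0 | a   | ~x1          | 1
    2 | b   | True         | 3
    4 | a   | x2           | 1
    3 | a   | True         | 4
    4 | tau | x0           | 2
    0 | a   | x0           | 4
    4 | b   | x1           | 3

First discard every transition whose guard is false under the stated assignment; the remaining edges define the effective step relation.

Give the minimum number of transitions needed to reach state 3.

Answer: 2

Analysis:
Breadth-first toward 3:
  Layer 0: {0}
  Layer 1: {4}
  Layer 2: {2,3}
depth(3)=2, e.g. a·b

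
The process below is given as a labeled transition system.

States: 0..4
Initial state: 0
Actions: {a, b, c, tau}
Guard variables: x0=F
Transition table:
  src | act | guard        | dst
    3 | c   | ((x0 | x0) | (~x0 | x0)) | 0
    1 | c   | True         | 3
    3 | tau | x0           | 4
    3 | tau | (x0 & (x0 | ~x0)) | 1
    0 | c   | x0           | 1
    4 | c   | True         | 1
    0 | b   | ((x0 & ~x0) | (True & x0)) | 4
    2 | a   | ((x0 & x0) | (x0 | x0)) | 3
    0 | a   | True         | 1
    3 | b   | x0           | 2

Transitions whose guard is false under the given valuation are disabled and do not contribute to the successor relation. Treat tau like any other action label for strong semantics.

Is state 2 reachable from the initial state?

4 transition(s) survive guard evaluation.
L0 = {0}
L1 = {1}  now seen {0,1}
L2 = {3}  now seen {0,1,3}
R = {0,1,3}

Answer: UNREACHABLE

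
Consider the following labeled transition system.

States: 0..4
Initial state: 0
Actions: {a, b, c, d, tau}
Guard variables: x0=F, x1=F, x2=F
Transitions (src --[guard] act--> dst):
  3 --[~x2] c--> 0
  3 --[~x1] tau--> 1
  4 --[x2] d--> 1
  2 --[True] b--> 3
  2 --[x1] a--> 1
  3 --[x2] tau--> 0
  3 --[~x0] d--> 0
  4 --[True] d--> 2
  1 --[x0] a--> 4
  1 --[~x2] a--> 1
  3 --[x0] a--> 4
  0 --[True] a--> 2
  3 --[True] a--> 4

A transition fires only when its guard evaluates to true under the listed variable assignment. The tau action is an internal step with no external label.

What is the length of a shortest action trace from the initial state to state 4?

Answer: 3

Analysis:
BFS to 4:
  L0 = {0}
  L1 = {2}
  L2 = {3}
  L3 = {1,4}
4 enters at depth 3; path a·b·a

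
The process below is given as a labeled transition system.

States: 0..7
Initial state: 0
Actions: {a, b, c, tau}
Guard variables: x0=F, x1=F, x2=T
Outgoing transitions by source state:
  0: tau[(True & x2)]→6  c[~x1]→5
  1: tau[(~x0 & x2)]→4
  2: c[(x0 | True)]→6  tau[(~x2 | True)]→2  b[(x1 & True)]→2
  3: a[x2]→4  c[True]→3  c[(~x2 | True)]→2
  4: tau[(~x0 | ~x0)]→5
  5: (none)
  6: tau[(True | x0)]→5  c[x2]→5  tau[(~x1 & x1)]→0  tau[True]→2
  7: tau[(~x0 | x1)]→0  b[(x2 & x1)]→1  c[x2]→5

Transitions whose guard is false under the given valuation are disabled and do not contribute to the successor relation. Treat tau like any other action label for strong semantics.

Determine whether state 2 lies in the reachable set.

Guard filter leaves 14 enabled edge(s).
Layer 0: {0}
Layer 1: {5,6}  now seen {0,5,6}
Layer 2: {2}  now seen {0,2,5,6}
Reach set: {0,2,5,6}
witness 2: tau·tau

Answer: REACHABLE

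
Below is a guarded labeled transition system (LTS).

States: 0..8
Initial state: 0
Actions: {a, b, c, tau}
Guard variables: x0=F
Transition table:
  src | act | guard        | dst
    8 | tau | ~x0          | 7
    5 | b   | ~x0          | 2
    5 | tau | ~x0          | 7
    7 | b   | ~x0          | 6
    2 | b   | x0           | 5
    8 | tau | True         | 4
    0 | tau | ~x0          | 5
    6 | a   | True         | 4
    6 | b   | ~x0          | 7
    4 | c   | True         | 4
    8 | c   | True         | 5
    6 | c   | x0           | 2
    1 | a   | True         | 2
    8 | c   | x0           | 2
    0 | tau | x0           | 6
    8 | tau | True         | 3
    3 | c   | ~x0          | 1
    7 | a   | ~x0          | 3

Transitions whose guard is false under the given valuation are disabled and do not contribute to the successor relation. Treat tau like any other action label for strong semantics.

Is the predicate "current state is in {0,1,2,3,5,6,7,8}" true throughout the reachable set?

Allowed set {0,1,2,3,5,6,7,8}
R = {0,1,2,3,4,5,6,7}
  0: safe
  1: safe
  2: safe
  3: safe
  4: outside
  5: safe
  6: safe
  7: safe
reach 4 via tau·tau·b·a — violates

Answer: INVARIANT VIOLATED at state 4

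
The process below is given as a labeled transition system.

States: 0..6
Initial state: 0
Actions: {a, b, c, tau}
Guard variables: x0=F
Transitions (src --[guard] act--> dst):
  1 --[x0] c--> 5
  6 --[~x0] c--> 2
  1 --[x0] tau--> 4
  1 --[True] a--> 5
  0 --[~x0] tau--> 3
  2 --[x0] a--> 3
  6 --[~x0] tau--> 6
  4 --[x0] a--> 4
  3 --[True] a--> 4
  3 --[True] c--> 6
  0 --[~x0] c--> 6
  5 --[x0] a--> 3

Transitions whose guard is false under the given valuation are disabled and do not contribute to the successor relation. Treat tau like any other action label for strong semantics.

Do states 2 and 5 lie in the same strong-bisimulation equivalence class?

Answer: BISIMILAR

Trace:
Compute ~ classes (split until stable):
  round 0: {{0,1,2,3,4,5,6}}
  round 1: {{0,6},{1},{2,4,5},{3}}
  round 2: {{0},{1},{2,4,5},{3},{6}}
5 equivalence class(es) (converged in 3)
class of 2: {2,4,5}; class of 5: {2,4,5}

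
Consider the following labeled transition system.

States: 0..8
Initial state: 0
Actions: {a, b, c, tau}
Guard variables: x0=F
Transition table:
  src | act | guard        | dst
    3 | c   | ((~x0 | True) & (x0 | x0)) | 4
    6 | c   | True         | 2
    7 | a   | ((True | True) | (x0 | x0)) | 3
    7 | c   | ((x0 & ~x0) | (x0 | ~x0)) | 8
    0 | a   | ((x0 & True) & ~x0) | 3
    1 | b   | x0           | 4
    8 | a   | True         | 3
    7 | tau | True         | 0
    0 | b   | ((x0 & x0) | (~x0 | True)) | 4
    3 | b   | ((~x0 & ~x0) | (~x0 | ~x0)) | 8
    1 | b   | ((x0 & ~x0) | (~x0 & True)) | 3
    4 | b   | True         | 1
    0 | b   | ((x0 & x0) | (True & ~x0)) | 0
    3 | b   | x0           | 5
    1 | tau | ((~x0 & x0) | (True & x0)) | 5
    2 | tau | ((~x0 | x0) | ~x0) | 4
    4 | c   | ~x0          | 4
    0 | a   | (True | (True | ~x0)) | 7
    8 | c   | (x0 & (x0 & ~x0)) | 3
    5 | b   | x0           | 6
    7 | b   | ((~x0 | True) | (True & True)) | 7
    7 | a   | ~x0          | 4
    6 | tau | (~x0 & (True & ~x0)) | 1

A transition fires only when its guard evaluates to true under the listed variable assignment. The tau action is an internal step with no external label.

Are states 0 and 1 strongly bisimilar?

Answer: NOT BISIMILAR

Analysis:
Bisimulation quotient by refinement:
  P[0] = {{0,1,2,3,4,5,6,7,8}}
  P[1] = {{0},{1,3},{2},{4},{5},{6},{7},{8}}
  P[2] = {{0},{1},{2},{3},{4},{5},{6},{7},{8}}
9 equivalence class(es) (converged in 3)
class of 0: {0}; class of 1: {1}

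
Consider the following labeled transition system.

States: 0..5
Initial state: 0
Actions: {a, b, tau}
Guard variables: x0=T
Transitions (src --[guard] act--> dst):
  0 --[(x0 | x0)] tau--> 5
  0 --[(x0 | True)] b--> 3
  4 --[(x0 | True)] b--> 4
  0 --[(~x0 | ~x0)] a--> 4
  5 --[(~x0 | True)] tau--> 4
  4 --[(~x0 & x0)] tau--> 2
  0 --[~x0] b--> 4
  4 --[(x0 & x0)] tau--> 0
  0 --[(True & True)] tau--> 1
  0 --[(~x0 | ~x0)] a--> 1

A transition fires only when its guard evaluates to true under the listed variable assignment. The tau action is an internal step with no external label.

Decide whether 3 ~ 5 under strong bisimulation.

Refine partition for ~:
  round 0: {{0,1,2,3,4,5}}
  round 1: {{0,4},{1,2,3},{5}}
  round 2: {{0},{1,2,3},{4},{5}}
stable after 3 split(s): 4 block(s)
[3]={1,2,3}  [5]={5}

Answer: NOT BISIMILAR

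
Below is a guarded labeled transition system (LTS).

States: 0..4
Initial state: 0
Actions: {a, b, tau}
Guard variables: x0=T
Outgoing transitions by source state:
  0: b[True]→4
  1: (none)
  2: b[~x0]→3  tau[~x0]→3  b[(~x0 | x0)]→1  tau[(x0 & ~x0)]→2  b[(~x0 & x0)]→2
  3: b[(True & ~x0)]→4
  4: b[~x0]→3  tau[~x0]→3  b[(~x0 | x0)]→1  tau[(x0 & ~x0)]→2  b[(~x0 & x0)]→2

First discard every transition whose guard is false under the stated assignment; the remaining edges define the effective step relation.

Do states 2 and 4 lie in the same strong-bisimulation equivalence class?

Compute ~ classes (split until stable):
  π0 = {{0,1,2,3,4}}
  π1 = {{0,2,4},{1,3}}
  π2 = {{0},{1,3},{2,4}}
Fixed point at round 3; 3 class(es).
[2]={2,4}  [4]={2,4}

Answer: BISIMILAR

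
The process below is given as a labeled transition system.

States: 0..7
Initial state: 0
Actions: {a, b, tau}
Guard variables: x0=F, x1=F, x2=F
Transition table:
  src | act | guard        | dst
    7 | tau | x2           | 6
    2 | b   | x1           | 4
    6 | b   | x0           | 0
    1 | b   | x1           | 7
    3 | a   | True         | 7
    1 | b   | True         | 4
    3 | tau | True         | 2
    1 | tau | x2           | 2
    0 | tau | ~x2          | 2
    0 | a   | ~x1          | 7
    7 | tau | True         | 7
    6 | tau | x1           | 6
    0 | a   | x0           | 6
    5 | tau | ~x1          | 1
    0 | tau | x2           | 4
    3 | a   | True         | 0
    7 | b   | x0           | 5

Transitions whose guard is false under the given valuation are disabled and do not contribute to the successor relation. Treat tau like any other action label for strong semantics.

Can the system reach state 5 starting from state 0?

8 transition(s) survive guard evaluation.
Layer 0: {0}
Layer 1: {2,7}  cumulative {0,2,7}
Reachable = {0,2,7}

Answer: UNREACHABLE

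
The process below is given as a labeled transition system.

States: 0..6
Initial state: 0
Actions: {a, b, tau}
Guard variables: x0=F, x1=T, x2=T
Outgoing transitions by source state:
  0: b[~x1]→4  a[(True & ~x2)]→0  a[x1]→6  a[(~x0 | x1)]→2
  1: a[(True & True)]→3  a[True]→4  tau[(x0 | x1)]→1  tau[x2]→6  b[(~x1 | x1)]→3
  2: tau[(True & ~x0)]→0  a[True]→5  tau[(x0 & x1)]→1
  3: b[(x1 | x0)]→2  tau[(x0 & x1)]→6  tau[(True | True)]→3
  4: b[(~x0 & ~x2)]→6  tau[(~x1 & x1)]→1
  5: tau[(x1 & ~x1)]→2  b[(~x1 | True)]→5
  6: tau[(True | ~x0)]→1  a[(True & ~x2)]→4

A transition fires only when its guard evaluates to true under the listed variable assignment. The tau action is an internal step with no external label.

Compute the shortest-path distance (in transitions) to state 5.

Answer: 2

Trace:
BFS to 5:
  depth 0: {0}
  depth 1: {2,6}
  depth 2: {1,5}
first hit 5 at d=2 via a·a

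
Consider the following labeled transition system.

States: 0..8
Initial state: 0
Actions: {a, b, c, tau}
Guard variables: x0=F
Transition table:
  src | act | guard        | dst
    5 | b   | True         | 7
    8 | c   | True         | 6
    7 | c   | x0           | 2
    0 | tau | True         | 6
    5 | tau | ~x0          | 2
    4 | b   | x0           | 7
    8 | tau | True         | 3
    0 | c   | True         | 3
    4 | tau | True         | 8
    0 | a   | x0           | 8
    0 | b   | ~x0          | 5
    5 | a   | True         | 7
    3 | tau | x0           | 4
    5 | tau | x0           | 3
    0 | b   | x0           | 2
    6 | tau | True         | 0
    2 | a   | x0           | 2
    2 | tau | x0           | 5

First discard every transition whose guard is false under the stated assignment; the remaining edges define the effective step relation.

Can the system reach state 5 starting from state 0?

Answer: REACHABLE

Trace:
Guard filter leaves 10 enabled edge(s).
Layer 0: {0}
Layer 1: {3,5,6}  cumulative {0,3,5,6}
Layer 2: {2,7}  cumulative {0,2,3,5,6,7}
Reach set: {0,2,3,5,6,7}
trace reaching 5: b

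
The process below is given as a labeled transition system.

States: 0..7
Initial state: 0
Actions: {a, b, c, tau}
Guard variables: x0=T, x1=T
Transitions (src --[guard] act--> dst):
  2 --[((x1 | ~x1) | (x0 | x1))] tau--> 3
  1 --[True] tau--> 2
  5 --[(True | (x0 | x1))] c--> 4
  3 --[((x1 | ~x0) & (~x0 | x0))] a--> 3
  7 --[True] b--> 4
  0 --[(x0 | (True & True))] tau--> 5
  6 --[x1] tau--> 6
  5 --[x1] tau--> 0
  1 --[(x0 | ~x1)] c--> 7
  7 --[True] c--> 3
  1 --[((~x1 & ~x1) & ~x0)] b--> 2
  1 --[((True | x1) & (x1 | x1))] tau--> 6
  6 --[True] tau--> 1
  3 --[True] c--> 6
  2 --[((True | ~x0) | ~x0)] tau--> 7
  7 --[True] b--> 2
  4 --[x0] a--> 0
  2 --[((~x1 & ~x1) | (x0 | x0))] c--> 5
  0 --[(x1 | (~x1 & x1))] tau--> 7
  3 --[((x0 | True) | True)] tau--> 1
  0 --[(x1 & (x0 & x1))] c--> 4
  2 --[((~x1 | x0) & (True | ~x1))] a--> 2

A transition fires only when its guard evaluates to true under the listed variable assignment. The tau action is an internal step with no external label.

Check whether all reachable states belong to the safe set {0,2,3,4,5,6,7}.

Inv-set: {0,2,3,4,5,6,7}
Reachable = {0,1,2,3,4,5,6,7}
  0: ✓
  1: outside
  2: ✓
  3: ✓
  4: ✓
  5: ✓
  6: ✓
  7: ✓
reach 1 via tau·c·tau — violates

Answer: INVARIANT VIOLATED at state 1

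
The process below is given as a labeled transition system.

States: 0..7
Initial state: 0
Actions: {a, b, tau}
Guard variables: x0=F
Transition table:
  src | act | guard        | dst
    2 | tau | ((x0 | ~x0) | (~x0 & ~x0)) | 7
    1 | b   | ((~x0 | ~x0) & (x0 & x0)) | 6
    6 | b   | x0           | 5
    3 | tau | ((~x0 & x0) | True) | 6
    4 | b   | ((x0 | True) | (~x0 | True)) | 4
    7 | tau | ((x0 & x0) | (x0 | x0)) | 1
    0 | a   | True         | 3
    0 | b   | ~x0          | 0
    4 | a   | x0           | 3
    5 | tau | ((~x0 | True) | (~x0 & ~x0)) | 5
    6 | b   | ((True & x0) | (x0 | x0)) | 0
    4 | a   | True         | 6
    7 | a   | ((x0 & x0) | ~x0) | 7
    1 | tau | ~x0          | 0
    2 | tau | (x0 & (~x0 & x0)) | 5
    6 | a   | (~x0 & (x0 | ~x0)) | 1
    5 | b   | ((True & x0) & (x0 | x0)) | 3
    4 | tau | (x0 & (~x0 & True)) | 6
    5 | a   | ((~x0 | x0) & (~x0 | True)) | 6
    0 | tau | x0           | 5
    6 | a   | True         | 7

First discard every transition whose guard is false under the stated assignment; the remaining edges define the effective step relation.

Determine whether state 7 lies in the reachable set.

Answer: REACHABLE

Trace:
Guard filter leaves 12 enabled edge(s).
L0 = {0}
L1 = {3}  now seen {0,3}
L2 = {6}  now seen {0,3,6}
L3 = {1,7}  now seen {0,1,3,6,7}
Reach set: {0,1,3,6,7}
witness 7: a·tau·a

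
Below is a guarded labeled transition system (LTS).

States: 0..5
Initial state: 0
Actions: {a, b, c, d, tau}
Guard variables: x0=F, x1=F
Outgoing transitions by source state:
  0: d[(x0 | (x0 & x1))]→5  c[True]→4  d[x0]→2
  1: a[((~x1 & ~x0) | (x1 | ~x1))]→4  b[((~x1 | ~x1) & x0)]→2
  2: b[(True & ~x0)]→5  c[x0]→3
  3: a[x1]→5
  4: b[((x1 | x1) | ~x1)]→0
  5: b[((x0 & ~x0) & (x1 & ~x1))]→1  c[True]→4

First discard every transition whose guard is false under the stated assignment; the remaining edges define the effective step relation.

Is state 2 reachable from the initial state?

Answer: UNREACHABLE

Analysis:
Guard filter leaves 5 enabled edge(s).
depth 0: {0}
depth 1: {4}  now seen {0,4}
Reachable = {0,4}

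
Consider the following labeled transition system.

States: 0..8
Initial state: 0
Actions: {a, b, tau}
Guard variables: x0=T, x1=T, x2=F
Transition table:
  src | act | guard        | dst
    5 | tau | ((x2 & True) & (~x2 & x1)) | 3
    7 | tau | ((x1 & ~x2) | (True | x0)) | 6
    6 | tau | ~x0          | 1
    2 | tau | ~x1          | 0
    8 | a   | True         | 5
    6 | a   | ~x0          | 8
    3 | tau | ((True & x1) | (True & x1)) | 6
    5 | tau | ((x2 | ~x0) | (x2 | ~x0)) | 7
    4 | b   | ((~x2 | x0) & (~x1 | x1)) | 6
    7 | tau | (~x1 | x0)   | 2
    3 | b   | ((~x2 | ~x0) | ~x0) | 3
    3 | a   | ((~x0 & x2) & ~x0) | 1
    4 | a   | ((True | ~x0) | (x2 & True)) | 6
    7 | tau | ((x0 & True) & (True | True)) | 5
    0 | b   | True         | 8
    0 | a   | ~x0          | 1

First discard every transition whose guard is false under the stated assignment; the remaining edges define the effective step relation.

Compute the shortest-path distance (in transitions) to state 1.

Breadth-first toward 1:
  depth 0: {0}
  depth 1: {8}
  depth 2: {5}
1 never appears.

Answer: UNREACHABLE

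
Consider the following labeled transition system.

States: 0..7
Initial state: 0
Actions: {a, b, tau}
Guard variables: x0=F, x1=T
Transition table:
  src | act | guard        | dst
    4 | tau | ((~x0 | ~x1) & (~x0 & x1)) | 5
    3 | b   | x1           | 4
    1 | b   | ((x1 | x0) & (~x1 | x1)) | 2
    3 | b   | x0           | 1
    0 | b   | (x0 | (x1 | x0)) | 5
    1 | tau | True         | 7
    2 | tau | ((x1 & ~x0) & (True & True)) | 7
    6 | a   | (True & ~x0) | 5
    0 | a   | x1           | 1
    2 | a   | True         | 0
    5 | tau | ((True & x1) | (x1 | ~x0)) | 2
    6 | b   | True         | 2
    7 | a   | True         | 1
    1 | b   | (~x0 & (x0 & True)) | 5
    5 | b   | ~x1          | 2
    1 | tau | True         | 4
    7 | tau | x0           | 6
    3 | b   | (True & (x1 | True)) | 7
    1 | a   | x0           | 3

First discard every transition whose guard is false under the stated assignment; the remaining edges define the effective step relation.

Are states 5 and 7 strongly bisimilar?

Refine partition for ~:
  P[0] = {{0,1,2,3,4,5,6,7}}
  P[1] = {{0,6},{1},{2},{3},{4,5},{7}}
  P[2] = {{0},{1},{2},{3},{4},{5},{6},{7}}
stable after 3 split(s): 8 block(s)
5∈{5}, 7∈{7}

Answer: NOT BISIMILAR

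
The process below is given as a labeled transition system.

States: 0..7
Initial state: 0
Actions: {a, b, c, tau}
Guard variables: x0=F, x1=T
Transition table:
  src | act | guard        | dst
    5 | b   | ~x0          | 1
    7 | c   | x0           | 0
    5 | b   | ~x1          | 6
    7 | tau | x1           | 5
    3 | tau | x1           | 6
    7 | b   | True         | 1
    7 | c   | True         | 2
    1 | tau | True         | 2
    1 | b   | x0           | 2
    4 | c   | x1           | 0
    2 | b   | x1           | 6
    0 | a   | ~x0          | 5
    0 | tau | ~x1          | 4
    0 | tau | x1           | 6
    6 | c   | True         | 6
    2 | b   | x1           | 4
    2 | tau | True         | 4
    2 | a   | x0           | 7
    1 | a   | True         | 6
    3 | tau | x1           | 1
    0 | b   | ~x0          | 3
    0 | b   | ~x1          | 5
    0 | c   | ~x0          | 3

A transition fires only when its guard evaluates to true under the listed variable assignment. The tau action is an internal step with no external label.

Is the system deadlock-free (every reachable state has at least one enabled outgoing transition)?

Answer: DEADLOCK-FREE

Trace:
R = {0,1,2,3,4,5,6}
  0: a→5  b→3  c→3  tau→6  [4 out]
  1: a→6  tau→2  [2 out]
  2: b→4  b→6  tau→4  [3 out]
  3: tau→1  tau→6  [2 out]
  4: c→0  [1 out]
  5: b→1  [1 out]
  6: c→6  [1 out]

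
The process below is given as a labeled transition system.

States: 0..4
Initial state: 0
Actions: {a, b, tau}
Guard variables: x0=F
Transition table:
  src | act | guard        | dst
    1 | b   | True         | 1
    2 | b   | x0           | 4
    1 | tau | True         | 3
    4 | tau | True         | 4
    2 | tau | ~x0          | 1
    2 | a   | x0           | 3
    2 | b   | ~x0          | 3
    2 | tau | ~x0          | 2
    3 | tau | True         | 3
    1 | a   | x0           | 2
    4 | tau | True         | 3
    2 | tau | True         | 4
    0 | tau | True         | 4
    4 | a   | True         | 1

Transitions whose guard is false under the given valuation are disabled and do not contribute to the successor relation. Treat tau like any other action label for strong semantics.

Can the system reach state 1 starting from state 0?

11 transition(s) survive guard evaluation.
L0 = {0}
L1 = {4}  total {0,4}
L2 = {1,3}  total {0,1,3,4}
Reachable = {0,1,3,4}
Path to 1: tau·a

Answer: REACHABLE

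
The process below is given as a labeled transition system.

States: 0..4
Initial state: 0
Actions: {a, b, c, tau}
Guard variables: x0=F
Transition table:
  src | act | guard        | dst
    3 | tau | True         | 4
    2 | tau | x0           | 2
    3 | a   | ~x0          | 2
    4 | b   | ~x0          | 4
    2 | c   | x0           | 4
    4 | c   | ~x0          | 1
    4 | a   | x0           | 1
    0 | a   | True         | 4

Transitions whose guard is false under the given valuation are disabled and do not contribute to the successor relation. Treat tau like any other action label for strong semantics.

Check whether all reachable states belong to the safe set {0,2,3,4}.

Safe = {0,2,3,4}
Reach set: {0,1,4}
  0: ✓
  1: ✗ unsafe
  4: ✓
counterexample path to 1: a·c

Answer: INVARIANT VIOLATED at state 1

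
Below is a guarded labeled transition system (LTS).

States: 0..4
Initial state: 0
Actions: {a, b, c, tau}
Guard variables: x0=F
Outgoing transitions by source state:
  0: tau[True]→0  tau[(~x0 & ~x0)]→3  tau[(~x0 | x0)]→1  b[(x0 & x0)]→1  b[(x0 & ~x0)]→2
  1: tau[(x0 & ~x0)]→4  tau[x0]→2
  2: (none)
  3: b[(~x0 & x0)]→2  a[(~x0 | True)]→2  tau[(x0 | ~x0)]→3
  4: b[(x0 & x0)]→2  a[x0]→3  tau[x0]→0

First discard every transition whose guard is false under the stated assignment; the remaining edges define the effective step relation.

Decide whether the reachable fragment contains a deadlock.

Answer: DEADLOCK at state 1

Working:
Reach set: {0,1,2,3}
  0: tau→0  tau→1  tau→3  [3 exit(s)]
  1: ∅  [no exit]
  2: ∅  [no exit]
  3: a→2  tau→3  [2 exit(s)]
witness 1: tau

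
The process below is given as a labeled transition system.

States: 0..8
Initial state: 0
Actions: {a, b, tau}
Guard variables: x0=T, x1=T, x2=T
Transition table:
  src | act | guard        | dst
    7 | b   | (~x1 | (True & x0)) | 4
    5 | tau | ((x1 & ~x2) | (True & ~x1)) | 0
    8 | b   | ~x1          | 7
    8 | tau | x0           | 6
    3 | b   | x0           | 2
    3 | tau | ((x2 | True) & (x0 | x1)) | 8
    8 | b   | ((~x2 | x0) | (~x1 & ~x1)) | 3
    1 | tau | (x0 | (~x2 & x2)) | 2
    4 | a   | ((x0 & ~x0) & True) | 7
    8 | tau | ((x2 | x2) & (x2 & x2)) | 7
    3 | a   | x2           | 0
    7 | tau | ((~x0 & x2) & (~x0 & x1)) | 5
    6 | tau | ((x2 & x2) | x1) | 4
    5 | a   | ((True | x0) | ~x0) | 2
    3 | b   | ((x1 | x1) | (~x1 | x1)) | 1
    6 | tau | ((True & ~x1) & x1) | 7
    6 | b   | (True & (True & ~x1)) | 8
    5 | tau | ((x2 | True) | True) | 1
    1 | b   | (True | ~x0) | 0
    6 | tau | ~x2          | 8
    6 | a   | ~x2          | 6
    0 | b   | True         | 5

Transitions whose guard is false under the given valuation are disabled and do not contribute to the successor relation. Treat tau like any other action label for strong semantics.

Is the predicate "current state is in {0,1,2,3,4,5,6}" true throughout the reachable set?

Inv-set: {0,1,2,3,4,5,6}
R = {0,1,2,5}
  0: ✓
  1: ✓
  2: ✓
  5: ✓

Answer: INVARIANT HOLDS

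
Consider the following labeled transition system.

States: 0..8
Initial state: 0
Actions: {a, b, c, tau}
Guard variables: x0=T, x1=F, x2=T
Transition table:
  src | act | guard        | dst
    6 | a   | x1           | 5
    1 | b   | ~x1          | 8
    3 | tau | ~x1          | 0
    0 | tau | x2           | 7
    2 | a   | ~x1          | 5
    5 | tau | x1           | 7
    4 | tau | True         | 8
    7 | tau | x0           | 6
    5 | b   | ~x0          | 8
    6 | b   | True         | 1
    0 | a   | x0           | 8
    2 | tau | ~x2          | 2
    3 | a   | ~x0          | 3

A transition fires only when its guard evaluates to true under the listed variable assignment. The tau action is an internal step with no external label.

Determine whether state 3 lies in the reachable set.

8 transition(s) survive guard evaluation.
Layer 0: {0}
Layer 1: {7,8}  total {0,7,8}
Layer 2: {6}  total {0,6,7,8}
Layer 3: {1}  total {0,1,6,7,8}
Reach set: {0,1,6,7,8}

Answer: UNREACHABLE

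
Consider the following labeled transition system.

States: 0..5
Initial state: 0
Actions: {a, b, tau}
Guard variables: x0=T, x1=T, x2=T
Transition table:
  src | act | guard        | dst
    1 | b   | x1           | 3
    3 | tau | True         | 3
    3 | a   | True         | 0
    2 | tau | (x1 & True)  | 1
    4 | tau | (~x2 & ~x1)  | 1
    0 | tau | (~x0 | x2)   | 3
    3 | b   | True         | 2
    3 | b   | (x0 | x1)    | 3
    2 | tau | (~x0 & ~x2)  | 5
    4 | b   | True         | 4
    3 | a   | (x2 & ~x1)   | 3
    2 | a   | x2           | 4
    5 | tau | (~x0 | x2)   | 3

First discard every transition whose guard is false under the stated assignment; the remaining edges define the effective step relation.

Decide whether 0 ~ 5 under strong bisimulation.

Answer: BISIMILAR

Trace:
Refine partition for ~:
  P[0] = {{0,1,2,3,4,5}}
  P[1] = {{0,5},{1,4},{2},{3}}
  P[2] = {{0,5},{1},{2},{3},{4}}
5 equivalence class(es) (converged in 3)
[0]={0,5}  [5]={0,5}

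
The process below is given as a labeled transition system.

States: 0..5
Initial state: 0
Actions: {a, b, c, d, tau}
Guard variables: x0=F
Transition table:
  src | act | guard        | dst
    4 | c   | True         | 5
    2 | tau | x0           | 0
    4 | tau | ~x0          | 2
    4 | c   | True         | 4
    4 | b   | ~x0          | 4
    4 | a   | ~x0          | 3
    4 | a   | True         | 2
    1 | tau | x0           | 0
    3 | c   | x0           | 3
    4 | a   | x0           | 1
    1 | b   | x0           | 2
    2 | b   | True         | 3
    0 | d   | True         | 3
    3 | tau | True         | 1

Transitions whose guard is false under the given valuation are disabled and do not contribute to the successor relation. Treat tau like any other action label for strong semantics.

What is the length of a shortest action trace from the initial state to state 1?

Layered search for 1:
  depth 0: {0}
  depth 1: {3}
  depth 2: {1}
depth(1)=2, e.g. d·tau

Answer: 2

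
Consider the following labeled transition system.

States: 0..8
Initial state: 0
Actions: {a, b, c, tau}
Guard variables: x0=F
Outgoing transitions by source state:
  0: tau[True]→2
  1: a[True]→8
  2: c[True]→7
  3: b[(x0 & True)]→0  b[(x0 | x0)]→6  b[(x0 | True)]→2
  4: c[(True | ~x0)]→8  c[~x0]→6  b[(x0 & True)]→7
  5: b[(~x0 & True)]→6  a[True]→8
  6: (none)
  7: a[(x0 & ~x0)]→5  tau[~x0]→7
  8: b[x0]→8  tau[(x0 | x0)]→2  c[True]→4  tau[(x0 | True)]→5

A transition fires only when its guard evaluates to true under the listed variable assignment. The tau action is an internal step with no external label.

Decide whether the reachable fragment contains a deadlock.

Reachable = {0,2,7}
  0: tau→2  [1 out]
  2: c→7  [1 out]
  7: tau→7  [1 out]

Answer: DEADLOCK-FREE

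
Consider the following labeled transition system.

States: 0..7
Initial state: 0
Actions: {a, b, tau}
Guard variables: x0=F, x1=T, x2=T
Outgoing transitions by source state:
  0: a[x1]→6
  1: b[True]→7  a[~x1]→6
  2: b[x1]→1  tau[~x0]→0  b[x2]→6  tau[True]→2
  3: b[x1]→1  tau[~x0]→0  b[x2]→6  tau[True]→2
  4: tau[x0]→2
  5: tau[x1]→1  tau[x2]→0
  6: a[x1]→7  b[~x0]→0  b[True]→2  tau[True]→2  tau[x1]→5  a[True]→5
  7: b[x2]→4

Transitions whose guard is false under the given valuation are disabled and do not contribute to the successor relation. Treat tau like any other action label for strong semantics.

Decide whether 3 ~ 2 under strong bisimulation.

Compute ~ classes (split until stable):
  π0 = {{0,1,2,3,4,5,6,7}}
  π1 = {{0},{1,7},{2,3},{4},{5},{6}}
  π2 = {{0},{1},{2,3},{4},{5},{6},{7}}
Fixed point at round 3; 7 class(es).
3∈{2,3}, 2∈{2,3}

Answer: BISIMILAR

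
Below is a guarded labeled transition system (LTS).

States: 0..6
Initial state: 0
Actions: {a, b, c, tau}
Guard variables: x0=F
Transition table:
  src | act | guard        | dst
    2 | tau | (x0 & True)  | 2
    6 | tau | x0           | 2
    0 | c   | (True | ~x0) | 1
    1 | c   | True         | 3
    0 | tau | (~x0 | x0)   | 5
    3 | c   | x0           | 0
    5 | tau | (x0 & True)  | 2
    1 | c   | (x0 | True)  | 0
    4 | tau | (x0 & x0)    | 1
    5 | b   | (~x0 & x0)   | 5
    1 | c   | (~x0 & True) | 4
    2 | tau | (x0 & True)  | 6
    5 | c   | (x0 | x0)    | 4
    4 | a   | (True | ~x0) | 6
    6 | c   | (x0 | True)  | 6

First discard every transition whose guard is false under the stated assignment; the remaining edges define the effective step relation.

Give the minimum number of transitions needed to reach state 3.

Answer: 2

Working:
Layered search for 3:
  L0 = {0}
  L1 = {1,5}
  L2 = {3,4}
depth(3)=2, e.g. c·c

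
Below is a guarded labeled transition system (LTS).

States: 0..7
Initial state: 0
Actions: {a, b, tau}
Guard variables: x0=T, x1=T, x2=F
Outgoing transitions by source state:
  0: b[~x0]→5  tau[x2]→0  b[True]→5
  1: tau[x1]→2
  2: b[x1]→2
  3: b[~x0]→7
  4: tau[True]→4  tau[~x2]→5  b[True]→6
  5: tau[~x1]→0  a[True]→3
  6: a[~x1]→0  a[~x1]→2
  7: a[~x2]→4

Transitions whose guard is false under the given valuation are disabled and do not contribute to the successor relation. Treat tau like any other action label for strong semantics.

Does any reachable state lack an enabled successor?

Answer: DEADLOCK at state 3

Trace:
Reachable = {0,3,5}
  0: b→5  [1 exit(s)]
  3: ∅  [deadlock]
  5: a→3  [1 exit(s)]
Path to 3: b·a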